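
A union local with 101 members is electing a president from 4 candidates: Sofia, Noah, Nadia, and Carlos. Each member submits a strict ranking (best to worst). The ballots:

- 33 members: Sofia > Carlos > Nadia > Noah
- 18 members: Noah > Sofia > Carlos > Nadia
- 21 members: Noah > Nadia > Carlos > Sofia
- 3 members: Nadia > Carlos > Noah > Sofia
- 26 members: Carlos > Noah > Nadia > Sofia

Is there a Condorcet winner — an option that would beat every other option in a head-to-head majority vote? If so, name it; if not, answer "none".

Checking pairwise contests:
Noah beats Sofia 68–33.
Carlos beats Noah 62–39.
Sofia beats Nadia 51–50.
Sofia beats Carlos 51–50.
Every option loses at least one head-to-head, so there is no Condorcet winner.

none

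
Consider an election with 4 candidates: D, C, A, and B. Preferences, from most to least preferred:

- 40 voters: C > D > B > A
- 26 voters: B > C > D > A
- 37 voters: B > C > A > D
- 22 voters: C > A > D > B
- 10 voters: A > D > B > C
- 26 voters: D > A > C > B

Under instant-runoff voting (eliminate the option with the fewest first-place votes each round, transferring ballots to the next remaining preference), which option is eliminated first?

A

Round 1: D 26, C 62, A 10, B 63. Eliminate A.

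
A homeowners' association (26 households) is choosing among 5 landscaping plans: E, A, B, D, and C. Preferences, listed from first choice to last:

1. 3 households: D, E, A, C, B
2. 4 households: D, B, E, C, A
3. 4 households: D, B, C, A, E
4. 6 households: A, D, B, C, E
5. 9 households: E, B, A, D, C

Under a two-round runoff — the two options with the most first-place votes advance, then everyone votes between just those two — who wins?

Round 1 first-place votes: E 9, A 6, B 0, D 11, C 0.
D and E advance.
Runoff: D is preferred to E by 17 voters; E by 9.
D wins the runoff.

D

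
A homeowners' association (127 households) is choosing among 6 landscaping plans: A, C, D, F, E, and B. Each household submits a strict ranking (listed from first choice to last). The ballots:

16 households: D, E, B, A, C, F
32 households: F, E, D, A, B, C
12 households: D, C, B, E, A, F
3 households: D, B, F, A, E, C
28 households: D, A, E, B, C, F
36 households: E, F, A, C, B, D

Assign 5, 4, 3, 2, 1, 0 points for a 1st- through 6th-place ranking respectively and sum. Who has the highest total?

A: 16·2 + 32·2 + 12·1 + 3·2 + 28·4 + 36·3 = 334
C: 16·1 + 32·0 + 12·4 + 3·0 + 28·1 + 36·2 = 164
D: 16·5 + 32·3 + 12·5 + 3·5 + 28·5 + 36·0 = 391
F: 16·0 + 32·5 + 12·0 + 3·3 + 28·0 + 36·4 = 313
E: 16·4 + 32·4 + 12·2 + 3·1 + 28·3 + 36·5 = 483
B: 16·3 + 32·1 + 12·3 + 3·4 + 28·2 + 36·1 = 220
E has the highest Borda score (483).

E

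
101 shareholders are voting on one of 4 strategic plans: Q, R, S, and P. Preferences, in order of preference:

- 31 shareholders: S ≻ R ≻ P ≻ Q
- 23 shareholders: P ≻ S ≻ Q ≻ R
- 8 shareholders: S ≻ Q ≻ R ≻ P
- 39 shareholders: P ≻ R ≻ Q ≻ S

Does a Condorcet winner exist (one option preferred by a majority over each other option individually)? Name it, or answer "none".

P

P vs Q: 93–8 for P.
P vs R: 62–39 for P.
P vs S: 62–39 for P.
P beats every other option head-to-head.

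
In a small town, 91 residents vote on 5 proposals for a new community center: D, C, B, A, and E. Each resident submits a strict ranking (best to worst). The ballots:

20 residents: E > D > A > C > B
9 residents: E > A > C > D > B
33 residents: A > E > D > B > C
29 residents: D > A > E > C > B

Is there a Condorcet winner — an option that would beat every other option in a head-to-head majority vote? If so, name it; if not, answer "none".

none

Checking pairwise contests:
E beats D 62–29.
D beats C 82–9.
D beats B 91–0.
D beats A 49–42.
A beats E 62–29.
Every option loses at least one head-to-head, so there is no Condorcet winner.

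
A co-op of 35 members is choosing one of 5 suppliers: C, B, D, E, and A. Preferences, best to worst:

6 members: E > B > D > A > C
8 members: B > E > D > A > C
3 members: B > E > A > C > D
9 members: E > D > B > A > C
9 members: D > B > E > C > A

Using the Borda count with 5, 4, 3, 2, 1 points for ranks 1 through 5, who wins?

E

C: 6·1 + 8·1 + 3·2 + 9·1 + 9·2 = 47
B: 6·4 + 8·5 + 3·5 + 9·3 + 9·4 = 142
D: 6·3 + 8·3 + 3·1 + 9·4 + 9·5 = 126
E: 6·5 + 8·4 + 3·4 + 9·5 + 9·3 = 146
A: 6·2 + 8·2 + 3·3 + 9·2 + 9·1 = 64
E has the highest Borda score (146).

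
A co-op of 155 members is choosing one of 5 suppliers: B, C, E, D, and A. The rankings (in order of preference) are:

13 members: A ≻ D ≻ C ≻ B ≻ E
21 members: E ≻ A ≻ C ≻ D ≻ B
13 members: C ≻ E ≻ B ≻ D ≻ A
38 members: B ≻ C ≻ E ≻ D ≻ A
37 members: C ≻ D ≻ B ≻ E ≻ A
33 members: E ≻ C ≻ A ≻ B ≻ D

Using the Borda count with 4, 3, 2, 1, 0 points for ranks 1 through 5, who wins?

C

B: 13·1 + 21·0 + 13·2 + 38·4 + 37·2 + 33·1 = 298
C: 13·2 + 21·2 + 13·4 + 38·3 + 37·4 + 33·3 = 481
E: 13·0 + 21·4 + 13·3 + 38·2 + 37·1 + 33·4 = 368
D: 13·3 + 21·1 + 13·1 + 38·1 + 37·3 + 33·0 = 222
A: 13·4 + 21·3 + 13·0 + 38·0 + 37·0 + 33·2 = 181
C has the highest Borda score (481).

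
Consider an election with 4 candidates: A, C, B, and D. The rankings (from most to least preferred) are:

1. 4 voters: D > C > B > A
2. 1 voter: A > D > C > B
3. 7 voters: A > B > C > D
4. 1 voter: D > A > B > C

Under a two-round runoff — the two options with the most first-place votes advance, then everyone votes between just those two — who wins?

A

Round 1 first-place votes: A 8, C 0, B 0, D 5.
A and D advance.
Runoff: A is preferred to D by 8 voters; D by 5.
A wins the runoff.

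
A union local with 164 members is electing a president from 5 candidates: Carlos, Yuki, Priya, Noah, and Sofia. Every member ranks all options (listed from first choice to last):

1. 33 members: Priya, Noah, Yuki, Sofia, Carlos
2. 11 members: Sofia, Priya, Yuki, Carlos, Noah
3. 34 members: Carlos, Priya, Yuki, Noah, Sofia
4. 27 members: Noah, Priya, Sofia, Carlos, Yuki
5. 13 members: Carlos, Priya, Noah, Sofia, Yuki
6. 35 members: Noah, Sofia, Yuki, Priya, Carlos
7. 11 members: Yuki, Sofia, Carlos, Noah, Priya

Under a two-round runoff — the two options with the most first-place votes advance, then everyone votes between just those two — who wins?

Noah

Round 1 first-place votes: Carlos 47, Yuki 11, Priya 33, Noah 62, Sofia 11.
Noah and Carlos advance.
Runoff: Noah is preferred to Carlos by 95 voters; Carlos by 69.
Noah wins the runoff.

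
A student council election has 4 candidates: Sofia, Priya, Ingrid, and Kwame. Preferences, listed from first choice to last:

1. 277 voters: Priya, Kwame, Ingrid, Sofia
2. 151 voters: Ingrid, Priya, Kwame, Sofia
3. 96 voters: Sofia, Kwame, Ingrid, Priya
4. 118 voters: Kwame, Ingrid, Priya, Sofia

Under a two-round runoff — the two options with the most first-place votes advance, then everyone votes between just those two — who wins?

Ingrid

Round 1 first-place votes: Sofia 96, Priya 277, Ingrid 151, Kwame 118.
Priya and Ingrid advance.
Runoff: Priya is preferred to Ingrid by 277 voters; Ingrid by 365.
Ingrid wins the runoff.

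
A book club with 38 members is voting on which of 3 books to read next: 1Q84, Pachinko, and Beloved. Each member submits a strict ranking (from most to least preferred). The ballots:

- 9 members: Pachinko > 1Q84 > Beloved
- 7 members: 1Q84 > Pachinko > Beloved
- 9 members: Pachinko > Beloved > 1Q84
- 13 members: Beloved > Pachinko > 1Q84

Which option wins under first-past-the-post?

Pachinko

First-place votes: 1Q84 7, Pachinko 18, Beloved 13.
Pachinko has the most first-place votes.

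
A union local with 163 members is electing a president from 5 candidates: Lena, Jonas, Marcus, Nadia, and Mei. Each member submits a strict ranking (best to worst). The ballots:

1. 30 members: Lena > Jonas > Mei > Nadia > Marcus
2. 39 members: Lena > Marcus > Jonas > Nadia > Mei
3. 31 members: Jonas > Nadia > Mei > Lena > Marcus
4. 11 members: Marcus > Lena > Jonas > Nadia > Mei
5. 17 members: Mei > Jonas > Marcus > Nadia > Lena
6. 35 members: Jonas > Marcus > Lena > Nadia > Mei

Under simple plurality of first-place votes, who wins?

First-place votes: Lena 69, Jonas 66, Marcus 11, Nadia 0, Mei 17.
Lena has the most first-place votes.

Lena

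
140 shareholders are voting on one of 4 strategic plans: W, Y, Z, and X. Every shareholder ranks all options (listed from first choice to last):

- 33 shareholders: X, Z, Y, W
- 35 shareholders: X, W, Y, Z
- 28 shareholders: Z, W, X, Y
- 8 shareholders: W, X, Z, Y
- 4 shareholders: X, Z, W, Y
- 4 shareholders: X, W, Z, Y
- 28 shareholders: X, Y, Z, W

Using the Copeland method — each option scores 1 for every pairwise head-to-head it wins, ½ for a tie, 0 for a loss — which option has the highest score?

W: beats Y; loses to Z and X → score 1.
Y: loses to W, Z, and X → score 0.
Z: beats W and Y; loses to X → score 2.
X: beats W, Y, and Z → score 3.
X has the best pairwise record.

X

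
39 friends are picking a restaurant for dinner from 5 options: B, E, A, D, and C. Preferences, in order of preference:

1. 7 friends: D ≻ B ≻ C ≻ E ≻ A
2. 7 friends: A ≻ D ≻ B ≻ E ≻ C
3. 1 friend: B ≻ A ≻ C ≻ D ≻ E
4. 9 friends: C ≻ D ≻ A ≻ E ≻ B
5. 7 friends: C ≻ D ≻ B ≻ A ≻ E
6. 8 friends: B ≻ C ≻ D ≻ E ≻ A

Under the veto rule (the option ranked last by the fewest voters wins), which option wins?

D

Last-place votes: B 9, E 8, A 15, D 0, C 7.
D is ranked last by the fewest voters, so D wins.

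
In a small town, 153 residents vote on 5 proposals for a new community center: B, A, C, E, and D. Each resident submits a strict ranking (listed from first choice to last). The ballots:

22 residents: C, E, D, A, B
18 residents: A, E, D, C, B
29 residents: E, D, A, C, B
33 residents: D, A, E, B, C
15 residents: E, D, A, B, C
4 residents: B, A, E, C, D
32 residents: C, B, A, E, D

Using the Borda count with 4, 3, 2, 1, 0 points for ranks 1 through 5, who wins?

E

B: 22·0 + 18·0 + 29·0 + 33·1 + 15·1 + 4·4 + 32·3 = 160
A: 22·1 + 18·4 + 29·2 + 33·3 + 15·2 + 4·3 + 32·2 = 357
C: 22·4 + 18·1 + 29·1 + 33·0 + 15·0 + 4·1 + 32·4 = 267
E: 22·3 + 18·3 + 29·4 + 33·2 + 15·4 + 4·2 + 32·1 = 402
D: 22·2 + 18·2 + 29·3 + 33·4 + 15·3 + 4·0 + 32·0 = 344
E has the highest Borda score (402).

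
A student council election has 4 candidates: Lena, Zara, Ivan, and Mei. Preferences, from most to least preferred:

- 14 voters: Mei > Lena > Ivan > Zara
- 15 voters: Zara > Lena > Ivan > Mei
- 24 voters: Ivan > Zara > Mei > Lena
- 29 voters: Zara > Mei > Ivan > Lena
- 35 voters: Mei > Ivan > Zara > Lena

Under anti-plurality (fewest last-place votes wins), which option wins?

Ivan

Last-place votes: Lena 88, Zara 14, Ivan 0, Mei 15.
Ivan is ranked last by the fewest voters, so Ivan wins.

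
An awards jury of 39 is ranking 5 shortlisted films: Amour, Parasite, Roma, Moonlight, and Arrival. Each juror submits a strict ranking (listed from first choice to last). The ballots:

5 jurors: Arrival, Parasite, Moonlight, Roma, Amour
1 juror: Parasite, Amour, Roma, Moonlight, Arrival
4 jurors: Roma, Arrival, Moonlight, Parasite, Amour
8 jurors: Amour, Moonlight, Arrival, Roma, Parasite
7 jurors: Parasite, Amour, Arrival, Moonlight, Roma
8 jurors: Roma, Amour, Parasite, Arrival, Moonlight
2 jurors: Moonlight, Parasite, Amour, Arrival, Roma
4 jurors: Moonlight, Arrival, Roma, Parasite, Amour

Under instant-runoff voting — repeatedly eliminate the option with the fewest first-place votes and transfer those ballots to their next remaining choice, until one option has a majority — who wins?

Roma

Round 1: Amour 8, Parasite 8, Roma 12, Moonlight 6, Arrival 5. Eliminate Arrival.
Round 2: Amour 8, Parasite 13, Roma 12, Moonlight 6. Eliminate Moonlight.
Round 3: Amour 8, Parasite 15, Roma 16. Eliminate Amour.
Round 4: Parasite 15, Roma 24. Roma has a majority.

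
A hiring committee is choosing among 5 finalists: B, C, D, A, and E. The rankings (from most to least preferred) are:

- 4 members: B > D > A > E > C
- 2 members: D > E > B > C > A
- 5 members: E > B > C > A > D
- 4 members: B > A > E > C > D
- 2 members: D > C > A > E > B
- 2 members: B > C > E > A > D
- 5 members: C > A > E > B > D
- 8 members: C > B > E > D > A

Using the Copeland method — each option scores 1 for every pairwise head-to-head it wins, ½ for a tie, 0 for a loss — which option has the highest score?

B

B: beats C, D, A, and E → score 4.
C: beats D, A, and E; loses to B → score 3.
D: ties A; loses to B, C, and E → score 0.5.
A: ties D; loses to B, C, and E → score 0.5.
E: beats D and A; loses to B and C → score 2.
B has the best pairwise record.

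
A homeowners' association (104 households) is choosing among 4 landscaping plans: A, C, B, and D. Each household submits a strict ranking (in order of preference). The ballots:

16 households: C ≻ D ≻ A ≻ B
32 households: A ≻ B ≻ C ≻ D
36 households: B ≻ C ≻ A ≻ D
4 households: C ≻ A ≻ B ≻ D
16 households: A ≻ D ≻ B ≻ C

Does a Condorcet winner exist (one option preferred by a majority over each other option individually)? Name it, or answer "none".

none

Checking pairwise contests:
C beats A 56–48.
B beats C 84–20.
A beats B 68–36.
A beats D 88–16.
Every option loses at least one head-to-head, so there is no Condorcet winner.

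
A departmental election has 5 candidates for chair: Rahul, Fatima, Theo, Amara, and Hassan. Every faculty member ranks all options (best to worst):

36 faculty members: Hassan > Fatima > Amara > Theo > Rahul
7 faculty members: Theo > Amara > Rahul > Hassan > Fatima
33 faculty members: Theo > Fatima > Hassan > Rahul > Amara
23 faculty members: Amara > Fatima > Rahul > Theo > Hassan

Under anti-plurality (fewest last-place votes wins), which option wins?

Last-place votes: Rahul 36, Fatima 7, Theo 0, Amara 33, Hassan 23.
Theo is ranked last by the fewest voters, so Theo wins.

Theo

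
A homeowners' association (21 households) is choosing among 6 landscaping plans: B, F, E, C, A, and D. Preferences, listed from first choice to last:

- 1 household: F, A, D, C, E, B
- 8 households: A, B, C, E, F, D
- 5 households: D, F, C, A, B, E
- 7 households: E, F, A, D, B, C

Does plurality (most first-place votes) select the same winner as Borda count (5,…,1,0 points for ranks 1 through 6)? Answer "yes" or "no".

Plurality — first-place votes: B 0, F 1, E 7, C 0, A 8, D 5. Winner: A.
Borda — scores: B 44, F 61, E 52, C 41, A 75, D 42. Winner: A.
The two methods agree.

yes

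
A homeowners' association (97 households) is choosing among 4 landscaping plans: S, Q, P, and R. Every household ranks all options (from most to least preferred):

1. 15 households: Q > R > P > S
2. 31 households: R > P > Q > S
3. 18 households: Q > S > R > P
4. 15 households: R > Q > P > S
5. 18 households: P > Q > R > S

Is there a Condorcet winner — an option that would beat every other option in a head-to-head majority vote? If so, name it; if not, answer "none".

Checking pairwise contests:
Q beats S 97–0.
P beats Q 49–48.
R beats P 79–18.
Q beats R 51–46.
Every option loses at least one head-to-head, so there is no Condorcet winner.

none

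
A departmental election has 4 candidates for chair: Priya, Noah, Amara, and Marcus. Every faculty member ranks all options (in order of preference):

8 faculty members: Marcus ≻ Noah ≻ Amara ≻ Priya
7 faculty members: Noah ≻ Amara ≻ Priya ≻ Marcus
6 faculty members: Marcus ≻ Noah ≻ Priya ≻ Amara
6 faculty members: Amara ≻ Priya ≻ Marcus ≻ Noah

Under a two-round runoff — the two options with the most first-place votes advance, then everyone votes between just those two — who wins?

Round 1 first-place votes: Priya 0, Noah 7, Amara 6, Marcus 14.
Marcus and Noah advance.
Runoff: Marcus is preferred to Noah by 20 voters; Noah by 7.
Marcus wins the runoff.

Marcus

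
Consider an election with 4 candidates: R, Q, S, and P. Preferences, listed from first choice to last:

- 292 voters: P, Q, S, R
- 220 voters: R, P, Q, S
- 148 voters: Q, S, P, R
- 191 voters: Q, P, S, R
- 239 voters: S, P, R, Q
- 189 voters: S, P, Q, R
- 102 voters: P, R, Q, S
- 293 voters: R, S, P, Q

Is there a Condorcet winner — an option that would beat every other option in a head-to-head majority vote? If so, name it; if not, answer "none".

none

Checking pairwise contests:
S beats R 1059–615.
R beats Q 854–820.
Q beats S 953–721.
S beats P 869–805.
Every option loses at least one head-to-head, so there is no Condorcet winner.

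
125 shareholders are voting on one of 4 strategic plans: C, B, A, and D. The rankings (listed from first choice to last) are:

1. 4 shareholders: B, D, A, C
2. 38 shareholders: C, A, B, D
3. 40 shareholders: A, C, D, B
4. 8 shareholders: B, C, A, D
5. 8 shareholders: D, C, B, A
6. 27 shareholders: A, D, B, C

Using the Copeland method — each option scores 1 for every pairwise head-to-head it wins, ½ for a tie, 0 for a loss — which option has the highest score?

A

C: beats B and D; loses to A → score 2.
B: loses to C, A, and D → score 0.
A: beats C, B, and D → score 3.
D: beats B; loses to C and A → score 1.
A has the best pairwise record.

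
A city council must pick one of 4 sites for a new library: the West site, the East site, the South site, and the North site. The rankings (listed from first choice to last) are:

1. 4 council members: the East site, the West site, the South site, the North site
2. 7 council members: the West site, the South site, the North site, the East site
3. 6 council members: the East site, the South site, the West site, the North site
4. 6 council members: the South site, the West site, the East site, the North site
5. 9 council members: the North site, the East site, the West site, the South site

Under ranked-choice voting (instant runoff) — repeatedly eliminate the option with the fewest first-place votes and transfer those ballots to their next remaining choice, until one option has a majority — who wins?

the East site

Round 1: the West site 7, the East site 10, the South site 6, the North site 9. Eliminate the South site.
Round 2: the West site 13, the East site 10, the North site 9. Eliminate the North site.
Round 3: the West site 13, the East site 19. The East site has a majority.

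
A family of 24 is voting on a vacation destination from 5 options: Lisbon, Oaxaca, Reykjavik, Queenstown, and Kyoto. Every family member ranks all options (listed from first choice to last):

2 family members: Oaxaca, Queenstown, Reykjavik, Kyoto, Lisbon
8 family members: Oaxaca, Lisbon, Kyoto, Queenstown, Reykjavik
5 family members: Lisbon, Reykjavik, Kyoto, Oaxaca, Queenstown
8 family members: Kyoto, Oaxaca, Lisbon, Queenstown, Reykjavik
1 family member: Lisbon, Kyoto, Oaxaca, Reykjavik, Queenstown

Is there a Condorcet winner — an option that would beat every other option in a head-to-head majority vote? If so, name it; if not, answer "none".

none

Checking pairwise contests:
Oaxaca beats Lisbon 18–6.
Kyoto beats Oaxaca 14–10.
Lisbon beats Reykjavik 22–2.
Lisbon beats Queenstown 22–2.
Lisbon beats Kyoto 14–10.
Every option loses at least one head-to-head, so there is no Condorcet winner.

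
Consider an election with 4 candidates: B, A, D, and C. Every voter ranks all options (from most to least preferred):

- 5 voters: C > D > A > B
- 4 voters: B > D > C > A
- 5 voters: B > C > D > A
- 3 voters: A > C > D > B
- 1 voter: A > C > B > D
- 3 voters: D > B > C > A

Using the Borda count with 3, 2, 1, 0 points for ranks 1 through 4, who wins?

B: 5·0 + 4·3 + 5·3 + 3·0 + 1·1 + 3·2 = 34
A: 5·1 + 4·0 + 5·0 + 3·3 + 1·3 + 3·0 = 17
D: 5·2 + 4·2 + 5·1 + 3·1 + 1·0 + 3·3 = 35
C: 5·3 + 4·1 + 5·2 + 3·2 + 1·2 + 3·1 = 40
C has the highest Borda score (40).

C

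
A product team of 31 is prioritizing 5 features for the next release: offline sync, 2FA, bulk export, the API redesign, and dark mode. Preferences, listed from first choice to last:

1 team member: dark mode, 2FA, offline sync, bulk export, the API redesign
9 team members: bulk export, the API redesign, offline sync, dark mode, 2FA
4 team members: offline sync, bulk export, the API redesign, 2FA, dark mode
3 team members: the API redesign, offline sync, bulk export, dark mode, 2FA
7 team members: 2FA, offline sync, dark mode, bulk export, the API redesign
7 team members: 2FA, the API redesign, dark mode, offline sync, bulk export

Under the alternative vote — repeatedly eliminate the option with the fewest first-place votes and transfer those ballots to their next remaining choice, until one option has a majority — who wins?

bulk export

Round 1: offline sync 4, 2FA 14, bulk export 9, the API redesign 3, dark mode 1. Eliminate dark mode.
Round 2: offline sync 4, 2FA 15, bulk export 9, the API redesign 3. Eliminate the API redesign.
Round 3: offline sync 7, 2FA 15, bulk export 9. Eliminate offline sync.
Round 4: 2FA 15, bulk export 16. Bulk export has a majority.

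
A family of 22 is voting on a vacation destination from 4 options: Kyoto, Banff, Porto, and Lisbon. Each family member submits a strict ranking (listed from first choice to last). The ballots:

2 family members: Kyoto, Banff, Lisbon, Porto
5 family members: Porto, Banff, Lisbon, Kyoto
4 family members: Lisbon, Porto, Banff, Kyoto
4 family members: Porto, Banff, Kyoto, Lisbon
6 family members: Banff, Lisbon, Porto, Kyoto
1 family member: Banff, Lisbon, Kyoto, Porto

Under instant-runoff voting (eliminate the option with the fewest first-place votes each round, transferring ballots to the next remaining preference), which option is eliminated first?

Kyoto

Round 1: Kyoto 2, Banff 7, Porto 9, Lisbon 4. Eliminate Kyoto.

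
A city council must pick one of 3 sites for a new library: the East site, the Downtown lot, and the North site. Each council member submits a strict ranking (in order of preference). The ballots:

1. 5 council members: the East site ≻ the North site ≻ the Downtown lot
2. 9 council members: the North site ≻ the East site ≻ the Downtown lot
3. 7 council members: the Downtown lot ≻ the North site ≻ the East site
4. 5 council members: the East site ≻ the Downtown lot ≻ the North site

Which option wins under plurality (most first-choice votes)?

First-place votes: the East site 10, the Downtown lot 7, the North site 9.
the East site has the most first-place votes.

the East site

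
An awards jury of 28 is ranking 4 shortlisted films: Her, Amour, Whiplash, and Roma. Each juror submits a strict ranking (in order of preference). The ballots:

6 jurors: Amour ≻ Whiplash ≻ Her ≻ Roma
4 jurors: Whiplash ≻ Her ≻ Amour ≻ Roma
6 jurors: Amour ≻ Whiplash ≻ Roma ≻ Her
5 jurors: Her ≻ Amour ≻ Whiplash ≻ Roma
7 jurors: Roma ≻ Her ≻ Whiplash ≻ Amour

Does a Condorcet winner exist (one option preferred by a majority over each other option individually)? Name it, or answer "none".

none

Checking pairwise contests:
Whiplash beats Her 16–12.
Her beats Amour 16–12.
Amour beats Whiplash 17–11.
Her beats Roma 15–13.
Every option loses at least one head-to-head, so there is no Condorcet winner.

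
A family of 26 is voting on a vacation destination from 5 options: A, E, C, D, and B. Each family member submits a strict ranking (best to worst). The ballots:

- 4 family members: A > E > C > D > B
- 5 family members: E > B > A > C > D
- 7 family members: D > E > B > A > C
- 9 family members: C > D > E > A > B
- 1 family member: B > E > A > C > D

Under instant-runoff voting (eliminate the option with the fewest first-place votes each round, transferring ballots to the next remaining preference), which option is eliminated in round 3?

Round 1: A 4, E 5, C 9, D 7, B 1. Eliminate B.
Round 2: A 4, E 6, C 9, D 7. Eliminate A.
Round 3: E 10, C 9, D 7. Eliminate D.

D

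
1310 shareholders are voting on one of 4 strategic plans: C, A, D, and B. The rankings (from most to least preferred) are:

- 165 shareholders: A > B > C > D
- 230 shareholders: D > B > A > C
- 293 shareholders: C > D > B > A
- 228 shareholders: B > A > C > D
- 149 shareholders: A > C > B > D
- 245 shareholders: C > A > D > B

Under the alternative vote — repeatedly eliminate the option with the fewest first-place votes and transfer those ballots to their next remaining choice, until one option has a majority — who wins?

Round 1: C 538, A 314, D 230, B 228. Eliminate B.
Round 2: C 538, A 542, D 230. Eliminate D.
Round 3: C 538, A 772. A has a majority.

A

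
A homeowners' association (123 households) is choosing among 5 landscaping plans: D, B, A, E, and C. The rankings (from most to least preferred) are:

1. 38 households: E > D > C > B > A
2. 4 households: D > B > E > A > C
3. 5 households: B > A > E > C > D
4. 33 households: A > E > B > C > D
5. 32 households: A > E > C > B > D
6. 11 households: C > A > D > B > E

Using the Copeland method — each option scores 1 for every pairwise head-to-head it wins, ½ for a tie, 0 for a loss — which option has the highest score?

A

D: loses to B, A, E, and C → score 0.
B: beats D; loses to A, E, and C → score 1.
A: beats D, B, E, and C → score 4.
E: beats D, B, and C; loses to A → score 3.
C: beats D and B; loses to A and E → score 2.
A has the best pairwise record.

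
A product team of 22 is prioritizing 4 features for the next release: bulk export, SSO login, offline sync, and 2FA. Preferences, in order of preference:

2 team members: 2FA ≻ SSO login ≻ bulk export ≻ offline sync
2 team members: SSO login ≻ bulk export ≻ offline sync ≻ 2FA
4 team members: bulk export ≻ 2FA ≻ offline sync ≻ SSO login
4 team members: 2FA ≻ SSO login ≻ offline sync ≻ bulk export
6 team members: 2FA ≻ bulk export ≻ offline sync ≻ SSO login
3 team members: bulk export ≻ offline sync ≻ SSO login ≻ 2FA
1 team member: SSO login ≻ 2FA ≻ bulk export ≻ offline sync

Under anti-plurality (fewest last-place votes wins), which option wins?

offline sync

Last-place votes: bulk export 4, SSO login 10, offline sync 3, 2FA 5.
offline sync is ranked last by the fewest voters, so offline sync wins.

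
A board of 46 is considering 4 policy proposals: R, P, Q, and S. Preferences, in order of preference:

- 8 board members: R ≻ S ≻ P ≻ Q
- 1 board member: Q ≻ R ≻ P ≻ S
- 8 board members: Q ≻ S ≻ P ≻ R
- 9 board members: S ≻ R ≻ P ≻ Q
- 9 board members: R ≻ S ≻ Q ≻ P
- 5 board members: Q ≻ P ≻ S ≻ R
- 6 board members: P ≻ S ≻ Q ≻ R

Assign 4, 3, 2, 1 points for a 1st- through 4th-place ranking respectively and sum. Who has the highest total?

S

R: 8·4 + 1·3 + 8·1 + 9·3 + 9·4 + 5·1 + 6·1 = 117
P: 8·2 + 1·2 + 8·2 + 9·2 + 9·1 + 5·3 + 6·4 = 100
Q: 8·1 + 1·4 + 8·4 + 9·1 + 9·2 + 5·4 + 6·2 = 103
S: 8·3 + 1·1 + 8·3 + 9·4 + 9·3 + 5·2 + 6·3 = 140
S has the highest Borda score (140).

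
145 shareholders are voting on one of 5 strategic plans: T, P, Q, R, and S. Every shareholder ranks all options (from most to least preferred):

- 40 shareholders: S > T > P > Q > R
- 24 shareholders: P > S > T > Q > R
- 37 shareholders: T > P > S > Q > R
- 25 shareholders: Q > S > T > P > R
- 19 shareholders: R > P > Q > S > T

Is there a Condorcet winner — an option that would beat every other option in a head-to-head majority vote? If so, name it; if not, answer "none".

Checking pairwise contests:
S beats T 108–37.
T beats P 102–43.
T beats Q 101–44.
T beats R 126–19.
P beats S 80–65.
Every option loses at least one head-to-head, so there is no Condorcet winner.

none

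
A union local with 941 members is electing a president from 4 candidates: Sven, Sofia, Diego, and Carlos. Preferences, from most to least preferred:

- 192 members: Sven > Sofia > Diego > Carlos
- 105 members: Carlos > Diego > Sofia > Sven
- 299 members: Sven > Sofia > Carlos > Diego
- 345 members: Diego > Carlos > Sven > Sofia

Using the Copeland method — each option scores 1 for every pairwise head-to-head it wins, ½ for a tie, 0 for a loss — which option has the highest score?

Sven: beats Sofia, Diego, and Carlos → score 3.
Sofia: beats Diego and Carlos; loses to Sven → score 2.
Diego: beats Carlos; loses to Sven and Sofia → score 1.
Carlos: loses to Sven, Sofia, and Diego → score 0.
Sven has the best pairwise record.

Sven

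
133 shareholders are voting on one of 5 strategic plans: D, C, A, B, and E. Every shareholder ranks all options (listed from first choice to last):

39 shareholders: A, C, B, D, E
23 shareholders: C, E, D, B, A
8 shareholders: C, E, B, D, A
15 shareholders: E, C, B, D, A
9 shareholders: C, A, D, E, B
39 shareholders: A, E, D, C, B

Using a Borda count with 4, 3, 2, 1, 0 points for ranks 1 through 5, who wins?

C

D: 39·1 + 23·2 + 8·1 + 15·1 + 9·2 + 39·2 = 204
C: 39·3 + 23·4 + 8·4 + 15·3 + 9·4 + 39·1 = 361
A: 39·4 + 23·0 + 8·0 + 15·0 + 9·3 + 39·4 = 339
B: 39·2 + 23·1 + 8·2 + 15·2 + 9·0 + 39·0 = 147
E: 39·0 + 23·3 + 8·3 + 15·4 + 9·1 + 39·3 = 279
C has the highest Borda score (361).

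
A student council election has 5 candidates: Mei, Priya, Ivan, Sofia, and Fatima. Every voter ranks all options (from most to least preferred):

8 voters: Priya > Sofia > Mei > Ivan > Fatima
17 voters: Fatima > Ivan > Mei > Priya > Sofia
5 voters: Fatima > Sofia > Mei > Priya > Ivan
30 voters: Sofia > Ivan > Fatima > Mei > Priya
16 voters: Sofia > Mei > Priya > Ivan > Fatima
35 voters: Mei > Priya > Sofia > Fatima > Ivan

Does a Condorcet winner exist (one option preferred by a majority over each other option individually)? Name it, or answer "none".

Checking pairwise contests:
Sofia beats Mei 59–52.
Mei beats Priya 103–8.
Mei beats Ivan 64–47.
Priya beats Sofia 60–51.
Mei beats Fatima 59–52.
Every option loses at least one head-to-head, so there is no Condorcet winner.

none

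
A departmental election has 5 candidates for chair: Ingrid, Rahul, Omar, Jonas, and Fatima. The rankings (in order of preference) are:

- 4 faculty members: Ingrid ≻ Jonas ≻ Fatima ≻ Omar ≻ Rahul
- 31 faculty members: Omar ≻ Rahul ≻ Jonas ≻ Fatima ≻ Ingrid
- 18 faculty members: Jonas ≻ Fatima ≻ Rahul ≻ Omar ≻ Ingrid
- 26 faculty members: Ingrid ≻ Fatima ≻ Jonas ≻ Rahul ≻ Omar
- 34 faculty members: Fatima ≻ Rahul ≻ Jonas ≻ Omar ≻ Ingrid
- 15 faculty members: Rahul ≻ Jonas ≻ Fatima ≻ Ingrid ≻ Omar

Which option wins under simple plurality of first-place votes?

Fatima

First-place votes: Ingrid 30, Rahul 15, Omar 31, Jonas 18, Fatima 34.
Fatima has the most first-place votes.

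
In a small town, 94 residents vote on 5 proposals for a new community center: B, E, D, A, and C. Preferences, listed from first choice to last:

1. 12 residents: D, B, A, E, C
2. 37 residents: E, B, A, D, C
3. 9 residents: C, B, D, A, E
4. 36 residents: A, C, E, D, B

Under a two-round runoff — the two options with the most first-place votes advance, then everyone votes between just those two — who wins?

A

Round 1 first-place votes: B 0, E 37, D 12, A 36, C 9.
E and A advance.
Runoff: E is preferred to A by 37 voters; A by 57.
A wins the runoff.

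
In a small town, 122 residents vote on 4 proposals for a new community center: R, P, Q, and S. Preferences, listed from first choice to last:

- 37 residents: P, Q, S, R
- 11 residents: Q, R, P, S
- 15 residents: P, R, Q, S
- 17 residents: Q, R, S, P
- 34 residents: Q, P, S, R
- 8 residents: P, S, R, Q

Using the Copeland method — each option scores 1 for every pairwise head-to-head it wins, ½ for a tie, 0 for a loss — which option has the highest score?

Q

R: loses to P, Q, and S → score 0.
P: beats R and S; loses to Q → score 2.
Q: beats R, P, and S → score 3.
S: beats R; loses to P and Q → score 1.
Q has the best pairwise record.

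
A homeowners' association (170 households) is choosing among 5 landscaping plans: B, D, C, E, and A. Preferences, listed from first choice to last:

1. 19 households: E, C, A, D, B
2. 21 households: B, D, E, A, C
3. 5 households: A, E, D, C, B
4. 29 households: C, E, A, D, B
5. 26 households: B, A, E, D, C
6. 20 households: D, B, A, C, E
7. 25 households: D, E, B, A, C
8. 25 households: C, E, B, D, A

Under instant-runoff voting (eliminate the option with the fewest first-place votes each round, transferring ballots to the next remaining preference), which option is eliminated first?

A

Round 1: B 47, D 45, C 54, E 19, A 5. Eliminate A.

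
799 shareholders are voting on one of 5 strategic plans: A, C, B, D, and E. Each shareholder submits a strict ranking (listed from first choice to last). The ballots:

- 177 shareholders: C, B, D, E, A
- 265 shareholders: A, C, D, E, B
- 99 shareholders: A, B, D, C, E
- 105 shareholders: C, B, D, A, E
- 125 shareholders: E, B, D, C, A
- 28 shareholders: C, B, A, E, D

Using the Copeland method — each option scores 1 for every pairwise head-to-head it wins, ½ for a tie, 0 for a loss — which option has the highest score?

C

A: beats E; loses to C, B, and D → score 1.
C: beats A, B, D, and E → score 4.
B: beats A, D, and E; loses to C → score 3.
D: beats A and E; loses to C and B → score 2.
E: loses to A, C, B, and D → score 0.
C has the best pairwise record.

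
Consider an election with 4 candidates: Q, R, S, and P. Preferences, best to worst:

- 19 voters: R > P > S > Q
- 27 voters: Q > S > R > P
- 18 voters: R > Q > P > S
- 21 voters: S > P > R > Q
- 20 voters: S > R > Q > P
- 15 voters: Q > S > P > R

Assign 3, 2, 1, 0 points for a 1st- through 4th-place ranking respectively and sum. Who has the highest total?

Q: 19·0 + 27·3 + 18·2 + 21·0 + 20·1 + 15·3 = 182
R: 19·3 + 27·1 + 18·3 + 21·1 + 20·2 + 15·0 = 199
S: 19·1 + 27·2 + 18·0 + 21·3 + 20·3 + 15·2 = 226
P: 19·2 + 27·0 + 18·1 + 21·2 + 20·0 + 15·1 = 113
S has the highest Borda score (226).

S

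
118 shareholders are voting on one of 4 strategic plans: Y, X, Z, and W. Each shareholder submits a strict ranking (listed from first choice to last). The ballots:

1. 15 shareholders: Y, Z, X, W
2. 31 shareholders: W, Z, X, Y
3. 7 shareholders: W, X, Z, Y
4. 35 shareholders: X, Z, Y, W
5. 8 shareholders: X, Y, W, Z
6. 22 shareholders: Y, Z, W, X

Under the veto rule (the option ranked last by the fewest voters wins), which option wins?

Z

Last-place votes: Y 38, X 22, Z 8, W 50.
Z is ranked last by the fewest voters, so Z wins.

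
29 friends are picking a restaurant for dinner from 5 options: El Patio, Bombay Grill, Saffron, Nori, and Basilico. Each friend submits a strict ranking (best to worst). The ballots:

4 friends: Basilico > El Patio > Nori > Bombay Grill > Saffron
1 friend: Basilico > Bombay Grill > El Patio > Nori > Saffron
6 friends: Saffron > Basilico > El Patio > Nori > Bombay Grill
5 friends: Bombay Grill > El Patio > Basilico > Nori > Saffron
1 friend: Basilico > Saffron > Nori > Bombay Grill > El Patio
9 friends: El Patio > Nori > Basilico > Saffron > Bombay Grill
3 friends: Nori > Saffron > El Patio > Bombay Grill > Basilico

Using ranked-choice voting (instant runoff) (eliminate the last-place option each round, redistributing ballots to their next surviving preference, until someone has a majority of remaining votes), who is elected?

Round 1: El Patio 9, Bombay Grill 5, Saffron 6, Nori 3, Basilico 6. Eliminate Nori.
Round 2: El Patio 9, Bombay Grill 5, Saffron 9, Basilico 6. Eliminate Bombay Grill.
Round 3: El Patio 14, Saffron 9, Basilico 6. Eliminate Basilico.
Round 4: El Patio 19, Saffron 10. El Patio has a majority.

El Patio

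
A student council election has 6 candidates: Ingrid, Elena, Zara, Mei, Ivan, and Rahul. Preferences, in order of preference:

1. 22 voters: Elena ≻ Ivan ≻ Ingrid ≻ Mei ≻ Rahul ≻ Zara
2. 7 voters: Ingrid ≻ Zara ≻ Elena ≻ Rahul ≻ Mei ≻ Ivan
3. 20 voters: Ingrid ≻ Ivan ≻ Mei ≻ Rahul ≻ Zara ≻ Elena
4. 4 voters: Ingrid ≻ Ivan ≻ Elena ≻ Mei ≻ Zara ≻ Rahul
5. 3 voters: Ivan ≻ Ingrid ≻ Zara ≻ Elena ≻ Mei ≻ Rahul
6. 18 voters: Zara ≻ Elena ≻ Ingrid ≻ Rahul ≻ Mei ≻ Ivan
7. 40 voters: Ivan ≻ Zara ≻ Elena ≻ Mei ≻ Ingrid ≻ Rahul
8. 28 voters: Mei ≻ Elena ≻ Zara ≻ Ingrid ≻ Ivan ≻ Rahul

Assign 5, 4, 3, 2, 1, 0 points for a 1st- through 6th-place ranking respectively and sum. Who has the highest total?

Ingrid: 22·3 + 7·5 + 20·5 + 4·5 + 3·4 + 18·3 + 40·1 + 28·2 = 383
Elena: 22·5 + 7·3 + 20·0 + 4·3 + 3·2 + 18·4 + 40·3 + 28·4 = 453
Zara: 22·0 + 7·4 + 20·1 + 4·1 + 3·3 + 18·5 + 40·4 + 28·3 = 395
Mei: 22·2 + 7·1 + 20·3 + 4·2 + 3·1 + 18·1 + 40·2 + 28·5 = 360
Ivan: 22·4 + 7·0 + 20·4 + 4·4 + 3·5 + 18·0 + 40·5 + 28·1 = 427
Rahul: 22·1 + 7·2 + 20·2 + 4·0 + 3·0 + 18·2 + 40·0 + 28·0 = 112
Elena has the highest Borda score (453).

Elena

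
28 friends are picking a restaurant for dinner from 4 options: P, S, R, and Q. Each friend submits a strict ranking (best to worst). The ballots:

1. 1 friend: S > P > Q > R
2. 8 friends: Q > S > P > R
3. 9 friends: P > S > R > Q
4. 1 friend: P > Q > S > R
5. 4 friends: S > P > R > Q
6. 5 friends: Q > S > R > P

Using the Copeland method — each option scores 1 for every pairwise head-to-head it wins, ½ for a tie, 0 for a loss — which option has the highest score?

P: beats R and Q; loses to S → score 2.
S: beats P and R; ties Q → score 2.5.
R: loses to P, S, and Q → score 0.
Q: beats R; ties S; loses to P → score 1.5.
S has the best pairwise record.

S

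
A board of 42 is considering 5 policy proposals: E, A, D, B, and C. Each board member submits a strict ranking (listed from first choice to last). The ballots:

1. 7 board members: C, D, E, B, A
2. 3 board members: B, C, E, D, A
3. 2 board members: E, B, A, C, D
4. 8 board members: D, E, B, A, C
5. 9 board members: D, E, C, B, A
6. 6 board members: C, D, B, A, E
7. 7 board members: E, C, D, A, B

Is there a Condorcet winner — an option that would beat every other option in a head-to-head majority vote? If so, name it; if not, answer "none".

none

Checking pairwise contests:
D beats E 30–12.
E beats A 36–6.
C beats D 25–17.
E beats B 33–9.
E beats C 26–16.
Every option loses at least one head-to-head, so there is no Condorcet winner.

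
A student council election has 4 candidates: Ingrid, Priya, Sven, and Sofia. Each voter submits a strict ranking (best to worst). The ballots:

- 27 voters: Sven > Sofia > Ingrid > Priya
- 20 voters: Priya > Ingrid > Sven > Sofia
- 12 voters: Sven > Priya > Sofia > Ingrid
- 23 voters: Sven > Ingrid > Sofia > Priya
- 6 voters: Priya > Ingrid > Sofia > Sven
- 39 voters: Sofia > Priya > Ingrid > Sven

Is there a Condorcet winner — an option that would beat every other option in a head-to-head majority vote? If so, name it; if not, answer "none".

none

Checking pairwise contests:
Priya beats Ingrid 77–50.
Sofia beats Priya 89–38.
Ingrid beats Sven 65–62.
Sven beats Sofia 82–45.
Every option loses at least one head-to-head, so there is no Condorcet winner.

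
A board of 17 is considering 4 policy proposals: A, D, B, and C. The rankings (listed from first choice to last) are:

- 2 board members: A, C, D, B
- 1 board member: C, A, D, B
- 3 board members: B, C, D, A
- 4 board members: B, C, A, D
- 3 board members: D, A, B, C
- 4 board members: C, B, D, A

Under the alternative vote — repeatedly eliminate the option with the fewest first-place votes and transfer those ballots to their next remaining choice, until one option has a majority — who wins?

Round 1: A 2, D 3, B 7, C 5. Eliminate A.
Round 2: D 3, B 7, C 7. Eliminate D.
Round 3: B 10, C 7. B has a majority.

B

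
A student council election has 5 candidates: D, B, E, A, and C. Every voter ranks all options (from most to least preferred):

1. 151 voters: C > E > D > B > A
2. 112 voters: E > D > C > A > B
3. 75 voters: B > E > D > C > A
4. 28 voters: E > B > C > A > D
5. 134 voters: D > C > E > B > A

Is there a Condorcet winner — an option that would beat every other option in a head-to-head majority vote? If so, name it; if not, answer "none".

none

Checking pairwise contests:
E beats D 366–134.
D beats B 397–103.
C beats E 285–215.
D beats A 472–28.
D beats C 321–179.
Every option loses at least one head-to-head, so there is no Condorcet winner.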